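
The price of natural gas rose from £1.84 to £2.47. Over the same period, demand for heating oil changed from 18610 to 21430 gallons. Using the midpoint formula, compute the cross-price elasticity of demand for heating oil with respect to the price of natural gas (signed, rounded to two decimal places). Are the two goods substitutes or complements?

%ΔQ_{heating oil} = (21430 − 18610)/avg = 2820/20020 = 0.140859…
%ΔP_{natural gas} = (2.47 − 1.84)/avg = 0.63/2.155 = 0.292343…
E_cross = (2820/20020) / (0.63/2.155) = 0.4818…
E_cross > 0 ⇒ the goods are substitutes.

0.48; substitutes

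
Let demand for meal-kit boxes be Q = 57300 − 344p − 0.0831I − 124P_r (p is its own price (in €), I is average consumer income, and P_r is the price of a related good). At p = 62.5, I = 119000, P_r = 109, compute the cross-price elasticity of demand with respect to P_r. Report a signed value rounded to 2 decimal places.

-1.09

At the given values, Q = 57300 − 344(62.5) − 0.0831(119000) − 124(109) = 12395.1.
∂Q/∂P_r = -124.
E = (-124) × (109/12395.1) = -1.0904…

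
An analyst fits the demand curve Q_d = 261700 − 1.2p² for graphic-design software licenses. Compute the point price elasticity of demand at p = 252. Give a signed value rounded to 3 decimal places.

-0.822

dQ_d/dp = −2·1.2·p = -604.8. At p = 252, Q_d = 185495.2.
Ed = (dQ_d/dp)·(p/Q_d) = (-604.8) × (252/185495.2) = -0.82163…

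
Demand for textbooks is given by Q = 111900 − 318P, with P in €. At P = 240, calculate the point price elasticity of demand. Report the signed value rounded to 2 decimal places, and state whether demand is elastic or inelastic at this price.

dQ/dP = −318. At P = 240, Q = 111900 − 318(240) = 35580.
Ed = (dQ/dP)·(P/Q) = −318 × (240/35580) = -2.1450…
|Ed| = 2.15 > 1, so demand is elastic.

-2.15; elastic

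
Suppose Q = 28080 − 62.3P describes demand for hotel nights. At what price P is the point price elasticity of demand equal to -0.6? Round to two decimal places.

Ed = −62.3P/(28080 − 62.3P). Set this equal to -0.6:
62.3P = 0.6·(28080 − 62.3P) ⇒ 62.3P(1 + 0.6) = 0.6·28080
P = 0.6·28080 / (62.3·1.6) = 169.0208…

169.02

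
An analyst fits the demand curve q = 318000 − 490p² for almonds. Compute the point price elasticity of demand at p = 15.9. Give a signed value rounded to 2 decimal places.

-1.28

dq/dp = −2·490·p = -15582. At p = 15.9, q = 194123.1.
Ed = (dq/dp)·(p/q) = (-15582) × (15.9/194123.1) = -1.2762…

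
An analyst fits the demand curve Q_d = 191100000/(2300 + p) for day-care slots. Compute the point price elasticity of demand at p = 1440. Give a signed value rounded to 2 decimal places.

-0.39

dQ_d/dp = −191100000/(2300 + p)² = -13.6621. At p = 1440, Q_d = 51096.3.
Ed = (dQ_d/dp)·(p/Q_d) = (-13.6621) × (1440/51096.3) = -0.3850…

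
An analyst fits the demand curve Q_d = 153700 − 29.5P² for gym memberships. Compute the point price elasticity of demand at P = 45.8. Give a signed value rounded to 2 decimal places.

dQ_d/dP = −2·29.5·P = -2702.2. At P = 45.8, Q_d = 91819.62.
Ed = (dQ_d/dP)·(P/Q_d) = (-2702.2) × (45.8/91819.62) = -1.3478…

-1.35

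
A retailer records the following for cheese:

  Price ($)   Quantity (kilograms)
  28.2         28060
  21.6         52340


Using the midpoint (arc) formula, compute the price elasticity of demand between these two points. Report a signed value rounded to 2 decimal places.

%ΔQ = (52340 − 28060) / [(28060 + 52340)/2] = 24280/40200 = 0.603980…
%ΔP = (21.6 − 28.2) / [(28.2 + 21.6)/2] = -6.6/24.9 = -0.265060…
Arc Ed = %ΔQ / %ΔP = (24280/40200) / (-6.6/24.9) = -2.2786…

-2.28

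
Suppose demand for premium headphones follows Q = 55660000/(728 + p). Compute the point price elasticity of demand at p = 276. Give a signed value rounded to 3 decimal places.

dQ/dp = −55660000/(728 + p)² = -55.2174. At p = 276, Q = 55438.2.
Ed = (dQ/dp)·(p/Q) = (-55.2174) × (276/55438.2) = -0.27490…

-0.275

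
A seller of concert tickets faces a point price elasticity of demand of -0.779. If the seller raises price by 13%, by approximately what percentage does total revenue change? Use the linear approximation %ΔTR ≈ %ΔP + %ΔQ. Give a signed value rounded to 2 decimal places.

+2.87%

%ΔQ ≈ Ed × %ΔP = (-0.779) × (+13%) = -10.1270%
%ΔTR ≈ %ΔP + %ΔQ = (+13%) + (-10.1270%) = +2.8730%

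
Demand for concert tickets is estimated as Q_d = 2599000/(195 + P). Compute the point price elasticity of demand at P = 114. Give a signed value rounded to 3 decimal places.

-0.369

dQ_d/dP = −2599000/(195 + P)² = -27.2201. At P = 114, Q_d = 8411.
Ed = (dQ_d/dP)·(P/Q_d) = (-27.2201) × (114/8411) = -0.36893…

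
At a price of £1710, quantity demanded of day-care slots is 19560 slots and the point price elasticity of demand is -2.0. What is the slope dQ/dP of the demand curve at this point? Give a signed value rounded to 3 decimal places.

Ed = (dQ/dP)·(P/Q) ⇒ dQ/dP = Ed·Q/P = (-2.0)·19560/1710 = -22.87719…

-22.877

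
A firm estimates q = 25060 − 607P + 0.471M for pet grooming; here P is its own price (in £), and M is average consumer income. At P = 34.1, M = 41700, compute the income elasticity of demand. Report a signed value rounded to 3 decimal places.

At the given values, q = 25060 − 607(34.1) + 0.471(41700) = 24002.
∂q/∂M = 0.471.
E = (0.471) × (41700/24002) = 0.81829…

0.818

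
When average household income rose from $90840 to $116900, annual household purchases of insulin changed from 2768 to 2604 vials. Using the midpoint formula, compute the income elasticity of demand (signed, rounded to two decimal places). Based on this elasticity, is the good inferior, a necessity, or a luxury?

-0.24; inferior

%ΔQ = (2604 − 2768)/[( 2768 + 2604)/2] = -164/2686 = -0.061057…
%ΔIncome = (116900 − 90840)/[( 90840 + 116900)/2] = 26060/103870 = 0.250890…
E_income = (-164/2686) / (26060/103870) = -0.2433…
E_income < 0 ⇒ inferior good.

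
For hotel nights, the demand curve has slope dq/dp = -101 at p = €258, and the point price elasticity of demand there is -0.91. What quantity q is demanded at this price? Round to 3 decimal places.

Ed = (dq/dp)·(p/q) ⇒ q = (dq/dp)·p/Ed = (-101)·258/(-0.91) = 28635.16483…

28635.165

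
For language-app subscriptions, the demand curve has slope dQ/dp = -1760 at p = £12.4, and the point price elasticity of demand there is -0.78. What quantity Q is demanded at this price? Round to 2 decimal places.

27979.49

Ed = (dQ/dp)·(p/Q) ⇒ Q = (dQ/dp)·p/Ed = (-1760)·12.4/(-0.78) = 27979.4871…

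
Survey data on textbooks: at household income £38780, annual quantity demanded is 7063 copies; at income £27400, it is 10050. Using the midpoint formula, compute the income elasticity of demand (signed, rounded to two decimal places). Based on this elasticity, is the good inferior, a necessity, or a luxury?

%ΔQ = (10050 − 7063)/[( 7063 + 10050)/2] = 2987/8556.5 = 0.349091…
%ΔIncome = (27400 − 38780)/[( 38780 + 27400)/2] = -11380/33090 = -0.343910…
E_income = (2987/8556.5) / (-11380/33090) = -1.0150…
E_income < 0 ⇒ inferior good.

-1.02; inferior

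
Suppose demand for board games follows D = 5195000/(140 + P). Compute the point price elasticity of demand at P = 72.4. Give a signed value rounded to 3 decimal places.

dD/dP = −5195000/(140 + P)² = -115.153. At P = 72.4, D = 24458.6.
Ed = (dD/dP)·(P/D) = (-115.153) × (72.4/24458.6) = -0.34086…

-0.341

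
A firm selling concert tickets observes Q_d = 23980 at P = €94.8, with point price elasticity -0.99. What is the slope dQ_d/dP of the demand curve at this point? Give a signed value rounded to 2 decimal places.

-250.42

Ed = (dQ_d/dP)·(P/Q_d) ⇒ dQ_d/dP = Ed·Q_d/P = (-0.99)·23980/94.8 = -250.4240…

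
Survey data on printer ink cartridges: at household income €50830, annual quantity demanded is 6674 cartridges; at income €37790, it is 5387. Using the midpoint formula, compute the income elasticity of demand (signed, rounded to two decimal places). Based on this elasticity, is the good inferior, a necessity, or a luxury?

0.73; necessity

%ΔQ = (5387 − 6674)/[( 6674 + 5387)/2] = -1287/6030.5 = -0.213415…
%ΔIncome = (37790 − 50830)/[( 50830 + 37790)/2] = -13040/44310 = -0.294290…
E_income = (-1287/6030.5) / (-13040/44310) = 0.7251…
0 < E_income < 1 ⇒ normal good, necessity.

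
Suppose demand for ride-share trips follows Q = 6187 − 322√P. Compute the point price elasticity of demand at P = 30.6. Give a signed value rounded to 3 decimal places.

dQ/dP = −322/(2√P) = -29.1048. At P = 30.6, Q = 4405.78.
Ed = (dQ/dP)·(P/Q) = (-29.1048) × (30.6/4405.78) = -0.20214…

-0.202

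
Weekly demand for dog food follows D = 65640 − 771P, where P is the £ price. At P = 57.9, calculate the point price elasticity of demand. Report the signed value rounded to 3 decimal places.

dD/dP = −771. At P = 57.9, D = 65640 − 771(57.9) = 20999.1.
Ed = (dD/dP)·(P/D) = −771 × (57.9/20999.1) = -2.12584…

-2.126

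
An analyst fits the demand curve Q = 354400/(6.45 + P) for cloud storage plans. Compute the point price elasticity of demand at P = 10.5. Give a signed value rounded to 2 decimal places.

dQ/dP = −354400/(6.45 + P)² = -1233.54. At P = 10.5, Q = 20908.6.
Ed = (dQ/dP)·(P/Q) = (-1233.54) × (10.5/20908.6) = -0.6194…

-0.62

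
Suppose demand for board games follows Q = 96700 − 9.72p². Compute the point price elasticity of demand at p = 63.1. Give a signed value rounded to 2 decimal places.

-1.33

dQ/dp = −2·9.72·p = -1226.664. At p = 63.1, Q = 57998.7508.
Ed = (dQ/dp)·(p/Q) = (-1226.664) × (63.1/57998.7508) = -1.3345…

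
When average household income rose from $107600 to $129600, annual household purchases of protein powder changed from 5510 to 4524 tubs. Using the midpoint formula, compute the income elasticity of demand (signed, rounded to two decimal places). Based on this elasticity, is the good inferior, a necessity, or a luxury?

%ΔQ = (4524 − 5510)/[( 5510 + 4524)/2] = -986/5017 = -0.196531…
%ΔIncome = (129600 − 107600)/[( 107600 + 129600)/2] = 22000/118600 = 0.185497…
E_income = (-986/5017) / (22000/118600) = -1.0594…
E_income < 0 ⇒ inferior good.

-1.06; inferior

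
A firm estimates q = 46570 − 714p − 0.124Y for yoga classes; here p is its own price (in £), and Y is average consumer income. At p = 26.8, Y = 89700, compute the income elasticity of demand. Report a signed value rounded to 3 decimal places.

-0.682

At the given values, q = 46570 − 714(26.8) − 0.124(89700) = 16312.
∂q/∂Y = -0.124.
E = (-0.124) × (89700/16312) = -0.68187…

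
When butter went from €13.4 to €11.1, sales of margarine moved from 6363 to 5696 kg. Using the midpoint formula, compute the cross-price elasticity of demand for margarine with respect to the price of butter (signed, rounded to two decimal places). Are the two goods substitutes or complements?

0.59; substitutes

%ΔQ_{margarine} = (5696 − 6363)/avg = -667/6029.5 = -0.110622…
%ΔP_{butter} = (11.1 − 13.4)/avg = -2.3/12.25 = -0.187755…
E_cross = (-667/6029.5) / (-2.3/12.25) = 0.5891…
E_cross > 0 ⇒ the goods are substitutes.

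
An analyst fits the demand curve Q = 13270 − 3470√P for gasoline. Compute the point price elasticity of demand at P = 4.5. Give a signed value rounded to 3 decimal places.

-0.623

dQ/dP = −3470/(2√P) = -817.887. At P = 4.5, Q = 5909.02.
Ed = (dQ/dP)·(P/Q) = (-817.887) × (4.5/5909.02) = -0.62285…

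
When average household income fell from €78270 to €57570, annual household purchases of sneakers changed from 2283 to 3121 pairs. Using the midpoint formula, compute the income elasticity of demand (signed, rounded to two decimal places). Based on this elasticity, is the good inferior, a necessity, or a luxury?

-1.02; inferior

%ΔQ = (3121 − 2283)/[( 2283 + 3121)/2] = 838/2702 = 0.310140…
%ΔIncome = (57570 − 78270)/[( 78270 + 57570)/2] = -20700/67920 = -0.304770…
E_income = (838/2702) / (-20700/67920) = -1.0176…
E_income < 0 ⇒ inferior good.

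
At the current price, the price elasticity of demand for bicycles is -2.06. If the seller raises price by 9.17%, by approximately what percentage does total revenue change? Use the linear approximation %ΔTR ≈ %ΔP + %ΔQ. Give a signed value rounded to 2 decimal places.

%ΔQ ≈ Ed × %ΔP = (-2.06) × (+9.17%) = -18.8902%
%ΔTR ≈ %ΔP + %ΔQ = (+9.17%) + (-18.8902%) = -9.7202%

-9.72%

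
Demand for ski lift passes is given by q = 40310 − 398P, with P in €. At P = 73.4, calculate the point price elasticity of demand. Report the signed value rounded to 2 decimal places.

dq/dP = −398. At P = 73.4, q = 40310 − 398(73.4) = 11096.8.
Ed = (dq/dP)·(P/q) = −398 × (73.4/11096.8) = -2.6325…

-2.63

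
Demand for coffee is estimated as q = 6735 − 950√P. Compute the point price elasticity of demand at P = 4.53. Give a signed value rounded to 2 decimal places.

-0.21

dq/dP = −950/(2√P) = -223.174. At P = 4.53, q = 4713.04.
Ed = (dq/dP)·(P/q) = (-223.174) × (4.53/4713.04) = -0.2145…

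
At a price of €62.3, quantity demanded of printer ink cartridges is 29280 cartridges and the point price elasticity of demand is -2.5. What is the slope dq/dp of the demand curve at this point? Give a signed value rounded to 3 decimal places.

Ed = (dq/dp)·(p/q) ⇒ dq/dp = Ed·q/p = (-2.5)·29280/62.3 = -1174.95987…

-1174.960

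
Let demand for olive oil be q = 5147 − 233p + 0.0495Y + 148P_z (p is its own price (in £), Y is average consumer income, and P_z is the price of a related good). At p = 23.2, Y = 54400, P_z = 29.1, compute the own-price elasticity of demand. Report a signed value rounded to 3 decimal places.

At the given values, q = 5147 − 233(23.2) + 0.0495(54400) + 148(29.1) = 6741.
∂q/∂p = −233.
E = (-233) × (23.2/6741) = -0.80189…

-0.802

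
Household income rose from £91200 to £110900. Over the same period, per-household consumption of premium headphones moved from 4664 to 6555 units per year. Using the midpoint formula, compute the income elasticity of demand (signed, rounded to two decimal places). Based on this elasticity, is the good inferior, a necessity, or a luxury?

1.73; luxury

%ΔQ = (6555 − 4664)/[( 4664 + 6555)/2] = 1891/5609.5 = 0.337106…
%ΔIncome = (110900 − 91200)/[( 91200 + 110900)/2] = 19700/101050 = 0.194952…
E_income = (1891/5609.5) / (19700/101050) = 1.7291…
E_income > 1 ⇒ normal good, luxury.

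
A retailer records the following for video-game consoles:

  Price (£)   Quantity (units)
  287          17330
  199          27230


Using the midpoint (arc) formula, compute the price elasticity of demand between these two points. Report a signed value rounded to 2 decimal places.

-1.23

%ΔQ = (27230 − 17330) / [(17330 + 27230)/2] = 9900/22280 = 0.444344…
%ΔP = (199 − 287) / [(287 + 199)/2] = -88/243 = -0.362139…
Arc Ed = %ΔQ / %ΔP = (9900/22280) / (-88/243) = -1.2269…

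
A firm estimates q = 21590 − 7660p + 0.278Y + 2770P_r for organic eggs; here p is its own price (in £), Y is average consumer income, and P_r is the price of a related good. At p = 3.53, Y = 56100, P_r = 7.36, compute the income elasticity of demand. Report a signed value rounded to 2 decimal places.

At the given values, q = 21590 − 7660(3.53) + 0.278(56100) + 2770(7.36) = 30533.2.
∂q/∂Y = 0.278.
E = (0.278) × (56100/30533.2) = 0.5107…

0.51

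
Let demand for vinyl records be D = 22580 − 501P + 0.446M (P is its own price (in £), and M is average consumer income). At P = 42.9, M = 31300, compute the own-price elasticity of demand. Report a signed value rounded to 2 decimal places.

At the given values, D = 22580 − 501(42.9) + 0.446(31300) = 15046.9.
∂D/∂P = −501.
E = (-501) × (42.9/15046.9) = -1.4283…

-1.43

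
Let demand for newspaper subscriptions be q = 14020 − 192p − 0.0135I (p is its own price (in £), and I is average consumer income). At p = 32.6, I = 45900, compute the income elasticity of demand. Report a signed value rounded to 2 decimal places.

-0.09

At the given values, q = 14020 − 192(32.6) − 0.0135(45900) = 7141.15.
∂q/∂I = -0.0135.
E = (-0.0135) × (45900/7141.15) = -0.0867…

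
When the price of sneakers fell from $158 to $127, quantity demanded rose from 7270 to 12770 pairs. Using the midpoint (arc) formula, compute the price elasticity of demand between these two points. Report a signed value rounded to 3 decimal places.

-2.523

%ΔQ = (12770 − 7270) / [(7270 + 12770)/2] = 5500/10020 = 0.548902…
%ΔP = (127 − 158) / [(158 + 127)/2] = -31/142.5 = -0.217543…
Arc Ed = %ΔQ / %ΔP = (5500/10020) / (-31/142.5) = -2.52317…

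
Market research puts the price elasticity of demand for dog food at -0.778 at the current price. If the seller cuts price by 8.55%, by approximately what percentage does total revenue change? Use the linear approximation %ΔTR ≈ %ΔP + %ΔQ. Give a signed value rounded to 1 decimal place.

%ΔQ ≈ Ed × %ΔP = (-0.778) × (-8.55%) = +6.6519%
%ΔTR ≈ %ΔP + %ΔQ = (-8.55%) + (+6.6519%) = -1.8981%

-1.9%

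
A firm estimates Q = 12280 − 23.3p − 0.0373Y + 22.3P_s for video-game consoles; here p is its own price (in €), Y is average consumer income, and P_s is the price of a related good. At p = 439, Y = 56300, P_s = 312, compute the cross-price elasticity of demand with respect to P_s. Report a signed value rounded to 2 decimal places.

1.01

At the given values, Q = 12280 − 23.3(439) − 0.0373(56300) + 22.3(312) = 6908.91.
∂Q/∂P_s = 22.3.
E = (22.3) × (312/6908.91) = 1.0070…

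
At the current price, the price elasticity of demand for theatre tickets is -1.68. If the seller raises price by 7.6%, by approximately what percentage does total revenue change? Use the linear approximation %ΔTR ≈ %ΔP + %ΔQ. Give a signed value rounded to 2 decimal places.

%ΔQ ≈ Ed × %ΔP = (-1.68) × (+7.6%) = -12.7680%
%ΔTR ≈ %ΔP + %ΔQ = (+7.6%) + (-12.7680%) = -5.1680%

-5.17%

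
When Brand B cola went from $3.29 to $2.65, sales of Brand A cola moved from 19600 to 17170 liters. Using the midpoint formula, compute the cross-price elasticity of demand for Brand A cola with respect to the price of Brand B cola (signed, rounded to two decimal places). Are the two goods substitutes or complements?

%ΔQ_{Brand A cola} = (17170 − 19600)/avg = -2430/18385 = -0.132172…
%ΔP_{Brand B cola} = (2.65 − 3.29)/avg = -0.64/2.97 = -0.215488…
E_cross = (-2430/18385) / (-0.64/2.97) = 0.6133…
E_cross > 0 ⇒ the goods are substitutes.

0.61; substitutes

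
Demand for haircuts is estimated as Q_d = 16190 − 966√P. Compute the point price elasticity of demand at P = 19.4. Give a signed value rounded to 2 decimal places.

dQ_d/dP = −966/(2√P) = -109.66. At P = 19.4, Q_d = 11935.2.
Ed = (dQ_d/dP)·(P/Q_d) = (-109.66) × (19.4/11935.2) = -0.1782…

-0.18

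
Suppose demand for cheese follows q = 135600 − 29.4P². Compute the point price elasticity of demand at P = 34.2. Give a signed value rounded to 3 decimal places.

-0.680

dq/dP = −2·29.4·P = -2010.96. At P = 34.2, q = 101212.584.
Ed = (dq/dP)·(P/q) = (-2010.96) × (34.2/101212.584) = -0.67950…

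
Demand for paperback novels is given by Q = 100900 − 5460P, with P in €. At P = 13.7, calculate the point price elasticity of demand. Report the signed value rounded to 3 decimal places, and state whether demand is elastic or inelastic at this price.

-2.866; elastic

dQ/dP = −5460. At P = 13.7, Q = 100900 − 5460(13.7) = 26098.
Ed = (dQ/dP)·(P/Q) = −5460 × (13.7/26098) = -2.86619…
|Ed| = 2.866 > 1, so demand is elastic.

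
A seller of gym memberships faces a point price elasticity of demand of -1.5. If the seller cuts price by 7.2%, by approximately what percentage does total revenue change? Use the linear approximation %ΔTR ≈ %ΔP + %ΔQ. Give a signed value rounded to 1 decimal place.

+3.6%

%ΔQ ≈ Ed × %ΔP = (-1.5) × (-7.2%) = +10.8000%
%ΔTR ≈ %ΔP + %ΔQ = (-7.2%) + (+10.8000%) = +3.6000%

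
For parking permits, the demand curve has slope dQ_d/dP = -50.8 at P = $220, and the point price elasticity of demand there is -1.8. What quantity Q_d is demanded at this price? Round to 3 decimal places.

6208.889

Ed = (dQ_d/dP)·(P/Q_d) ⇒ Q_d = (dQ_d/dP)·P/Ed = (-50.8)·220/(-1.8) = 6208.88888…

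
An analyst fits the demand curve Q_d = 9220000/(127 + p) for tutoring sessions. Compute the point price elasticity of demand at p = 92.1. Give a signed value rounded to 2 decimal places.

dQ_d/dp = −9220000/(127 + p)² = -192.064. At p = 92.1, Q_d = 42081.2.
Ed = (dQ_d/dp)·(p/Q_d) = (-192.064) × (92.1/42081.2) = -0.4203…

-0.42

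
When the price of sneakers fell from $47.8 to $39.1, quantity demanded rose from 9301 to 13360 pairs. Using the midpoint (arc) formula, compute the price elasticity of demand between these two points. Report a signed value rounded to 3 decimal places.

%ΔQ = (13360 − 9301) / [(9301 + 13360)/2] = 4059/11330.5 = 0.358236…
%ΔP = (39.1 − 47.8) / [(47.8 + 39.1)/2] = -8.7/43.45 = -0.200230…
Arc Ed = %ΔQ / %ΔP = (4059/11330.5) / (-8.7/43.45) = -1.78912…

-1.789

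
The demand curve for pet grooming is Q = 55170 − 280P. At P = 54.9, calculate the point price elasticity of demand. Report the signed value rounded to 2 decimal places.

-0.39

dQ/dP = −280. At P = 54.9, Q = 55170 − 280(54.9) = 39798.
Ed = (dQ/dP)·(P/Q) = −280 × (54.9/39798) = -0.3862…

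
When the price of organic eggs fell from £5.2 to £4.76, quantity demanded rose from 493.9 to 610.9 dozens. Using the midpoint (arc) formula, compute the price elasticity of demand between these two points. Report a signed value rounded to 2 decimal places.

-2.40

%ΔQ = (610.9 − 493.9) / [(493.9 + 610.9)/2] = 117/552.4 = 0.211803…
%ΔP = (4.76 − 5.2) / [(5.2 + 4.76)/2] = -0.44/4.98 = -0.088353…
Arc Ed = %ΔQ / %ΔP = (117/552.4) / (-0.44/4.98) = -2.3972…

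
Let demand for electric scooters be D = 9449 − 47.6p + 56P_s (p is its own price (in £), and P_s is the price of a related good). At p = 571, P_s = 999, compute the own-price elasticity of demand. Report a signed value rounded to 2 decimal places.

-0.71

At the given values, D = 9449 − 47.6(571) + 56(999) = 38213.4.
∂D/∂p = −47.6.
E = (-47.6) × (571/38213.4) = -0.7112…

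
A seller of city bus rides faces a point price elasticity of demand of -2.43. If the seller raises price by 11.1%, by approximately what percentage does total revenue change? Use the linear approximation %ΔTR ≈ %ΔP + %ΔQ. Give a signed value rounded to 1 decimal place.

-15.9%

%ΔQ ≈ Ed × %ΔP = (-2.43) × (+11.1%) = -26.9730%
%ΔTR ≈ %ΔP + %ΔQ = (+11.1%) + (-26.9730%) = -15.8730%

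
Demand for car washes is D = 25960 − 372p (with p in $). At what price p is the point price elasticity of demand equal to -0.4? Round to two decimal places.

19.94

Ed = −372p/(25960 − 372p). Set this equal to -0.4:
372p = 0.4·(25960 − 372p) ⇒ 372p(1 + 0.4) = 0.4·25960
p = 0.4·25960 / (372·1.4) = 19.9385…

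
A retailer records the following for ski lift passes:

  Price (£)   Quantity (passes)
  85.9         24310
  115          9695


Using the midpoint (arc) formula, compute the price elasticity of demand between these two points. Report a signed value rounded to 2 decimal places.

%ΔQ = (9695 − 24310) / [(24310 + 9695)/2] = -14615/17002.5 = -0.859579…
%ΔP = (115 − 85.9) / [(85.9 + 115)/2] = 29.1/100.45 = 0.289696…
Arc Ed = %ΔQ / %ΔP = (-14615/17002.5) / (29.1/100.45) = -2.9671…

-2.97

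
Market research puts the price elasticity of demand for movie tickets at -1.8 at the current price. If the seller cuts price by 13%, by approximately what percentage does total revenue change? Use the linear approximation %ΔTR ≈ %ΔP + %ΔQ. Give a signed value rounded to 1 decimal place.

%ΔQ ≈ Ed × %ΔP = (-1.8) × (-13%) = +23.4000%
%ΔTR ≈ %ΔP + %ΔQ = (-13%) + (+23.4000%) = +10.4000%

+10.4%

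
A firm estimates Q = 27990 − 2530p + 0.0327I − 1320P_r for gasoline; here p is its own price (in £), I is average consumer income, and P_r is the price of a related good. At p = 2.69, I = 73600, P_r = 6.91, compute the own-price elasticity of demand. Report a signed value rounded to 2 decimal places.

At the given values, Q = 27990 − 2530(2.69) + 0.0327(73600) − 1320(6.91) = 14469.82.
∂Q/∂p = −2530.
E = (-2530) × (2.69/14469.82) = -0.4703…

-0.47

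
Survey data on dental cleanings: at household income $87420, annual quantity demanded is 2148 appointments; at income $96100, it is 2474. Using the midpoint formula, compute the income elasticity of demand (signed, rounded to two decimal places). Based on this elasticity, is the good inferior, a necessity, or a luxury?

%ΔQ = (2474 − 2148)/[( 2148 + 2474)/2] = 326/2311 = 0.141064…
%ΔIncome = (96100 − 87420)/[( 87420 + 96100)/2] = 8680/91760 = 0.094594…
E_income = (326/2311) / (8680/91760) = 1.4912…
E_income > 1 ⇒ normal good, luxury.

1.49; luxury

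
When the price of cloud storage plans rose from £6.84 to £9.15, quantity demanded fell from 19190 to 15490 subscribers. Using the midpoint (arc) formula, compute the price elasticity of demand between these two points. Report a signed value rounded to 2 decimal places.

%ΔQ = (15490 − 19190) / [(19190 + 15490)/2] = -3700/17340 = -0.213379…
%ΔP = (9.15 − 6.84) / [(6.84 + 9.15)/2] = 2.31/7.995 = 0.288930…
Arc Ed = %ΔQ / %ΔP = (-3700/17340) / (2.31/7.995) = -0.7385…

-0.74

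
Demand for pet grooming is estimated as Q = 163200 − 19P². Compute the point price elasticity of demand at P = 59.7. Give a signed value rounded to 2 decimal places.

dQ/dP = −2·19·P = -2268.6. At P = 59.7, Q = 95482.29.
Ed = (dQ/dP)·(P/Q) = (-2268.6) × (59.7/95482.29) = -1.4184…

-1.42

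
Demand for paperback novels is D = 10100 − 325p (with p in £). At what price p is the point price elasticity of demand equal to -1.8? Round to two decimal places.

19.98

Ed = −325p/(10100 − 325p). Set this equal to -1.8:
325p = 1.8·(10100 − 325p) ⇒ 325p(1 + 1.8) = 1.8·10100
p = 1.8·10100 / (325·2.8) = 19.9780…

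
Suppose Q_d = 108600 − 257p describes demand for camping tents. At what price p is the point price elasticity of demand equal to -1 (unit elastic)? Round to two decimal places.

211.28

Ed = −257p/(108600 − 257p). Set this equal to -1:
257p = 1·(108600 − 257p) ⇒ 257p(1 + 1) = 1·108600
p = 1·108600 / (257·2) = 211.2840…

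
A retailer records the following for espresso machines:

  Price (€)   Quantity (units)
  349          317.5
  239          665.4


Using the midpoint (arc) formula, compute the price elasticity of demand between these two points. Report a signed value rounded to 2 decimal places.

-1.89

%ΔQ = (665.4 − 317.5) / [(317.5 + 665.4)/2] = 347.9/491.45 = 0.707905…
%ΔP = (239 − 349) / [(349 + 239)/2] = -110/294 = -0.374149…
Arc Ed = %ΔQ / %ΔP = (347.9/491.45) / (-110/294) = -1.8920…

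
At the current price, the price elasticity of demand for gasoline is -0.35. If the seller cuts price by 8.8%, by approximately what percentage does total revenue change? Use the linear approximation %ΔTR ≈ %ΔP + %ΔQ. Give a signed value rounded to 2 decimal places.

-5.72%

%ΔQ ≈ Ed × %ΔP = (-0.35) × (-8.8%) = +3.0800%
%ΔTR ≈ %ΔP + %ΔQ = (-8.8%) + (+3.0800%) = -5.7200%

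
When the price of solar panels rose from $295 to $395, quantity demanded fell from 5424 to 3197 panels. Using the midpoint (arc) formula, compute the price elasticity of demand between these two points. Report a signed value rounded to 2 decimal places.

%ΔQ = (3197 − 5424) / [(5424 + 3197)/2] = -2227/4310.5 = -0.516645…
%ΔP = (395 − 295) / [(295 + 395)/2] = 100/345 = 0.289855…
Arc Ed = %ΔQ / %ΔP = (-2227/4310.5) / (100/345) = -1.7824…

-1.78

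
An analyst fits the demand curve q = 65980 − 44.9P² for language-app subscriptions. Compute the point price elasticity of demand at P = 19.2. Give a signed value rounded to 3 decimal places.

dq/dP = −2·44.9·P = -1724.16. At P = 19.2, q = 49428.064.
Ed = (dq/dP)·(P/q) = (-1724.16) × (19.2/49428.064) = -0.66973…

-0.670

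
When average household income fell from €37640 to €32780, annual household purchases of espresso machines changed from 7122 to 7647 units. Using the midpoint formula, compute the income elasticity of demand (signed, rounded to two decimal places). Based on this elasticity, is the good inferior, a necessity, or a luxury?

%ΔQ = (7647 − 7122)/[( 7122 + 7647)/2] = 525/7384.5 = 0.071094…
%ΔIncome = (32780 − 37640)/[( 37640 + 32780)/2] = -4860/35210 = -0.138028…
E_income = (525/7384.5) / (-4860/35210) = -0.5150…
E_income < 0 ⇒ inferior good.

-0.52; inferior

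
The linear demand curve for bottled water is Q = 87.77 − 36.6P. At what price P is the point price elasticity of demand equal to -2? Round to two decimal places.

1.60

Ed = −36.6P/(87.77 − 36.6P). Set this equal to -2:
36.6P = 2·(87.77 − 36.6P) ⇒ 36.6P(1 + 2) = 2·87.77
P = 2·87.77 / (36.6·3) = 1.5987…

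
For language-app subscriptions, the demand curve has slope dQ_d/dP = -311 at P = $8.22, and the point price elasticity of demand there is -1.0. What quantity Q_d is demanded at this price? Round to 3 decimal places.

2556.420

Ed = (dQ_d/dP)·(P/Q_d) ⇒ Q_d = (dQ_d/dP)·P/Ed = (-311)·8.22/(-1.0) = 2556.42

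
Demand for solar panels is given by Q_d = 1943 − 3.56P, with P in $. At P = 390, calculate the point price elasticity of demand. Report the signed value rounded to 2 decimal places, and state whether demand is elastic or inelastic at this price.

dQ_d/dP = −3.56. At P = 390, Q_d = 1943 − 3.56(390) = 554.6.
Ed = (dQ_d/dP)·(P/Q_d) = −3.56 × (390/554.6) = -2.5034…
|Ed| = 2.50 > 1, so demand is elastic.

-2.50; elastic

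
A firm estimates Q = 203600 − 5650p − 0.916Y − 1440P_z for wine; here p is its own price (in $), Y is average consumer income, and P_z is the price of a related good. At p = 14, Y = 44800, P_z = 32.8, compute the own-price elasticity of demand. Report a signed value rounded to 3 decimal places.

-2.183

At the given values, Q = 203600 − 5650(14) − 0.916(44800) − 1440(32.8) = 36231.2.
∂Q/∂p = −5650.
E = (-5650) × (14/36231.2) = -2.18320…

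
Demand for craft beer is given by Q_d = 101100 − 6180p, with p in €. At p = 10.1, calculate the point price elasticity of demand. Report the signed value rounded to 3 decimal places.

dQ_d/dp = −6180. At p = 10.1, Q_d = 101100 − 6180(10.1) = 38682.
Ed = (dQ_d/dp)·(p/Q_d) = −6180 × (10.1/38682) = -1.61361…

-1.614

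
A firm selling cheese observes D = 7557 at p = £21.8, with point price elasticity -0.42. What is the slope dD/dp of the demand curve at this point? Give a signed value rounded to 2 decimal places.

Ed = (dD/dp)·(p/D) ⇒ dD/dp = Ed·D/p = (-0.42)·7557/21.8 = -145.5935…

-145.59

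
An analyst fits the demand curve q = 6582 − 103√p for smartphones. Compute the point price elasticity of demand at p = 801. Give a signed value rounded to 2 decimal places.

-0.40

dq/dp = −103/(2√p) = -1.81966. At p = 801, q = 3666.9.
Ed = (dq/dp)·(p/q) = (-1.81966) × (801/3666.9) = -0.3974…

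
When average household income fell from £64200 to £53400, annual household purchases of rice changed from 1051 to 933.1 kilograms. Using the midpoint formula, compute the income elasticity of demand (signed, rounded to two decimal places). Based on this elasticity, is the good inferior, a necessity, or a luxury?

%ΔQ = (933.1 − 1051)/[( 1051 + 933.1)/2] = -117.9/992.05 = -0.118844…
%ΔIncome = (53400 − 64200)/[( 64200 + 53400)/2] = -10800/58800 = -0.183673…
E_income = (-117.9/992.05) / (-10800/58800) = 0.6470…
0 < E_income < 1 ⇒ normal good, necessity.

0.65; necessity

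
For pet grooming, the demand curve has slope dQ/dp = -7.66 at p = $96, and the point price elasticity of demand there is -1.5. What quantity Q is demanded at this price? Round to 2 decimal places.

490.24

Ed = (dQ/dp)·(p/Q) ⇒ Q = (dQ/dp)·p/Ed = (-7.66)·96/(-1.5) = 490.24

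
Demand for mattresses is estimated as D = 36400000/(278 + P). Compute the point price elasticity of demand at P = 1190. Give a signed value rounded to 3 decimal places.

-0.811

dD/dP = −36400000/(278 + P)² = -16.8908. At P = 1190, D = 24795.6.
Ed = (dD/dP)·(P/D) = (-16.8908) × (1190/24795.6) = -0.81062…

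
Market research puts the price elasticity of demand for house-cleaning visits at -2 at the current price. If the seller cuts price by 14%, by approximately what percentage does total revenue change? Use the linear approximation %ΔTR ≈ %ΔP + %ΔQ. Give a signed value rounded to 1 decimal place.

%ΔQ ≈ Ed × %ΔP = (-2) × (-14%) = +28.0000%
%ΔTR ≈ %ΔP + %ΔQ = (-14%) + (+28.0000%) = +14.0000%

+14.0%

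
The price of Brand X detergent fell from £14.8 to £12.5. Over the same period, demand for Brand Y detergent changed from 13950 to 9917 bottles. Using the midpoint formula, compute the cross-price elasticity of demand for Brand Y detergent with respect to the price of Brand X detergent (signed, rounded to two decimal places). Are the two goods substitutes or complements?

%ΔQ_{Brand Y detergent} = (9917 − 13950)/avg = -4033/11933.5 = -0.337956…
%ΔP_{Brand X detergent} = (12.5 − 14.8)/avg = -2.3/13.65 = -0.168498…
E_cross = (-4033/11933.5) / (-2.3/13.65) = 2.0056…
E_cross > 0 ⇒ the goods are substitutes.

2.01; substitutes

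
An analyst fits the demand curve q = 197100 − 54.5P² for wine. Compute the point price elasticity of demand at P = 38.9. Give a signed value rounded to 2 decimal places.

-1.44

dq/dP = −2·54.5·P = -4240.1. At P = 38.9, q = 114630.055.
Ed = (dq/dP)·(P/q) = (-4240.1) × (38.9/114630.055) = -1.4388…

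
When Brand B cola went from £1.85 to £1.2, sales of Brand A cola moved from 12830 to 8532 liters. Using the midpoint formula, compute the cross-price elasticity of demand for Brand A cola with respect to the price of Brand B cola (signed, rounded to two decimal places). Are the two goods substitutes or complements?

%ΔQ_{Brand A cola} = (8532 − 12830)/avg = -4298/10681 = -0.402396…
%ΔP_{Brand B cola} = (1.2 − 1.85)/avg = -0.65/1.525 = -0.426229…
E_cross = (-4298/10681) / (-0.65/1.525) = 0.9440…
E_cross > 0 ⇒ the goods are substitutes.

0.94; substitutes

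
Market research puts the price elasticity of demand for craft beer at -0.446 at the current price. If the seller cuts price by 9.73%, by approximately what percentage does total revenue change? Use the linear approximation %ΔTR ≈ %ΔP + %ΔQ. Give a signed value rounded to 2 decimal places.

-5.39%

%ΔQ ≈ Ed × %ΔP = (-0.446) × (-9.73%) = +4.3396%
%ΔTR ≈ %ΔP + %ΔQ = (-9.73%) + (+4.3396%) = -5.3904%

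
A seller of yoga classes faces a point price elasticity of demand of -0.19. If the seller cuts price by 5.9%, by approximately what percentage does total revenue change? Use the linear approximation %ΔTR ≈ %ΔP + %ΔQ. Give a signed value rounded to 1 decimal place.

%ΔQ ≈ Ed × %ΔP = (-0.19) × (-5.9%) = +1.1210%
%ΔTR ≈ %ΔP + %ΔQ = (-5.9%) + (+1.1210%) = -4.7790%

-4.8%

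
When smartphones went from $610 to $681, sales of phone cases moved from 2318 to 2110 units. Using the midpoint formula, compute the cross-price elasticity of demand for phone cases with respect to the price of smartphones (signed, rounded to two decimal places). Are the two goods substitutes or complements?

-0.85; complements

%ΔQ_{phone cases} = (2110 − 2318)/avg = -208/2214 = -0.093947…
%ΔP_{smartphones} = (681 − 610)/avg = 71/645.5 = 0.109992…
E_cross = (-208/2214) / (71/645.5) = -0.8541…
E_cross < 0 ⇒ the goods are complements.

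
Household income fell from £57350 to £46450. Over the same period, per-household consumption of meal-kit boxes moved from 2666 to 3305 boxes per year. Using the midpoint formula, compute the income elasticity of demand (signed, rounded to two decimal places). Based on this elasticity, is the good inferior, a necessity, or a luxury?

-1.02; inferior

%ΔQ = (3305 − 2666)/[( 2666 + 3305)/2] = 639/2985.5 = 0.214034…
%ΔIncome = (46450 − 57350)/[( 57350 + 46450)/2] = -10900/51900 = -0.210019…
E_income = (639/2985.5) / (-10900/51900) = -1.0191…
E_income < 0 ⇒ inferior good.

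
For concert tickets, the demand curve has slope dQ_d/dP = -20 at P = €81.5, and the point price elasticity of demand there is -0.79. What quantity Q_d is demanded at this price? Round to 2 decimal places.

2063.29

Ed = (dQ_d/dP)·(P/Q_d) ⇒ Q_d = (dQ_d/dP)·P/Ed = (-20)·81.5/(-0.79) = 2063.2911…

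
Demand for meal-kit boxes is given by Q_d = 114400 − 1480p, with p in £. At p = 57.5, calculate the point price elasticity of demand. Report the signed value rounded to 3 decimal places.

dQ_d/dp = −1480. At p = 57.5, Q_d = 114400 − 1480(57.5) = 29300.
Ed = (dQ_d/dp)·(p/Q_d) = −1480 × (57.5/29300) = -2.90443…

-2.904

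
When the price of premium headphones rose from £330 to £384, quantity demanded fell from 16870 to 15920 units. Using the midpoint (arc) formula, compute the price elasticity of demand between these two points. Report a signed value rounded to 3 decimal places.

%ΔQ = (15920 − 16870) / [(16870 + 15920)/2] = -950/16395 = -0.057944…
%ΔP = (384 − 330) / [(330 + 384)/2] = 54/357 = 0.151260…
Arc Ed = %ΔQ / %ΔP = (-950/16395) / (54/357) = -0.38307…

-0.383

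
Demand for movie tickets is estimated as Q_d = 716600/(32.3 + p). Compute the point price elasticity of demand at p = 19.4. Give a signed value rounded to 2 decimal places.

dQ_d/dp = −716600/(32.3 + p)² = -268.099. At p = 19.4, Q_d = 13860.7.
Ed = (dQ_d/dp)·(p/Q_d) = (-268.099) × (19.4/13860.7) = -0.3752…

-0.38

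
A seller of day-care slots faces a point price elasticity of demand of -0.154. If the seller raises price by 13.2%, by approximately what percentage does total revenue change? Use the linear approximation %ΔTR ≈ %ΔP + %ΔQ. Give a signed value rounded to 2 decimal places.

%ΔQ ≈ Ed × %ΔP = (-0.154) × (+13.2%) = -2.0328%
%ΔTR ≈ %ΔP + %ΔQ = (+13.2%) + (-2.0328%) = +11.1672%

+11.17%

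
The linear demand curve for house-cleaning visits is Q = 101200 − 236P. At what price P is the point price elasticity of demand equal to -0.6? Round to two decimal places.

Ed = −236P/(101200 − 236P). Set this equal to -0.6:
236P = 0.6·(101200 − 236P) ⇒ 236P(1 + 0.6) = 0.6·101200
P = 0.6·101200 / (236·1.6) = 160.8050…

160.81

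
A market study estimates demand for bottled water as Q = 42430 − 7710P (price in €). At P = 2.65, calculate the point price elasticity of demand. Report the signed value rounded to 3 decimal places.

-0.929

dQ/dP = −7710. At P = 2.65, Q = 42430 − 7710(2.65) = 21998.5.
Ed = (dQ/dP)·(P/Q) = −7710 × (2.65/21998.5) = -0.92876…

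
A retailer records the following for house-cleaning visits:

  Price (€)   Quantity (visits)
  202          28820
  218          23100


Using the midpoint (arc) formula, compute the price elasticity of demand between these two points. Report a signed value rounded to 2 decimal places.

-2.89

%ΔQ = (23100 − 28820) / [(28820 + 23100)/2] = -5720/25960 = -0.220338…
%ΔP = (218 − 202) / [(202 + 218)/2] = 16/210 = 0.076190…
Arc Ed = %ΔQ / %ΔP = (-5720/25960) / (16/210) = -2.8919…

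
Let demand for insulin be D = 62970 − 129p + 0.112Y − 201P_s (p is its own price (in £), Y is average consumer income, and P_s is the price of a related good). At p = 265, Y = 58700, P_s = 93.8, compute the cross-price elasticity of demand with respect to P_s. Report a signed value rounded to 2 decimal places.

-1.14

At the given values, D = 62970 − 129(265) + 0.112(58700) − 201(93.8) = 16505.6.
∂D/∂P_s = -201.
E = (-201) × (93.8/16505.6) = -1.1422…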